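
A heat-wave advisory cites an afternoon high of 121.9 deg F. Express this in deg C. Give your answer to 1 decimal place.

°C = (°F − 32) × 5/9 = (121.9 − 32) / 1.8 = 49.9 °C.

49.9 °C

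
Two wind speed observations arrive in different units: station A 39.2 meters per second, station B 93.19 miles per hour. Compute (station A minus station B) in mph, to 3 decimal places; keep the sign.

station A: 39.2 m/s = 87.68790 mph.
Difference: 87.68790 − 93.19000 = -5.502 mph.

-5.502 mph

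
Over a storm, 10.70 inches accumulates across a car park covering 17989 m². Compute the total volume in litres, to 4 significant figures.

Depth: 10.70 in × 25.4 = 271.78 mm.
1 mm over 1 m² is 1 L, so volume = 271.78 × 17989 = 4889050.4 L ≈ 4889000 L.

4889000 litres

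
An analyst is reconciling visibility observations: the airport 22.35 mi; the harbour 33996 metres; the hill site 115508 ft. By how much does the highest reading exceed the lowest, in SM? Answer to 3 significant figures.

1.23 SM

the harbour: 33996 m = 21.1241 SM.
the hill site: 115508 ft = 21.8765 SM.
Spread: 22.3500 − 21.1241 = 1.23 SM.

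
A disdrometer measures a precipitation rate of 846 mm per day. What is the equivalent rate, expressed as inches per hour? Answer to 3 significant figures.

1.39 in/hour

846 mm/day × 0.0393701 in/mm × 0.0416667 day/hour = 1.39 in/hour.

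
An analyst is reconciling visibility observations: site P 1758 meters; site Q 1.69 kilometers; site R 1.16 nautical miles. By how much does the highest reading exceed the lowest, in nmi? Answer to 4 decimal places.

0.2475 nmi

site P: 1758 m = 0.949244 nmi.
site Q: 1.69 km = 0.912527 nmi.
Spread: 1.160000 − 0.912527 = 0.2475 nmi.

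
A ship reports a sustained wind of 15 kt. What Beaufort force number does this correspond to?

Beaufort force 4

15 kt lies in the Beaufort 4 band (moderate breeze, 11–16 kt).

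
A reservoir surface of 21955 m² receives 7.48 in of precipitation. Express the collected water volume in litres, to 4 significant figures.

Depth: 7.48 in × 25.4 = 189.992 mm.
1 mm over 1 m² is 1 L, so volume = 189.992 × 21955 = 4171274.4 L ≈ 4171000 L.

4171000 litres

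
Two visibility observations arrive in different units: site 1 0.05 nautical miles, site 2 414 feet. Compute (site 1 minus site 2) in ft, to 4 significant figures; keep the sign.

site 1: 0.05 nmi = 303.806 ft.
Difference: 303.806 − 414.000 = -110.2 ft.

-110.2 ft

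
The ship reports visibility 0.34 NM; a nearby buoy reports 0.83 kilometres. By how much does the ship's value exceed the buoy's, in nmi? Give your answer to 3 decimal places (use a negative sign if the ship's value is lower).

the buoy: 0.83 km = 0.44816 nmi.
Difference: 0.34000 − 0.44816 = -0.108 nmi.

-0.108 nmi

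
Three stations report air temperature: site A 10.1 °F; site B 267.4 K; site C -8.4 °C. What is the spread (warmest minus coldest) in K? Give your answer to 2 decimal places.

site A: 10.1 °F = -12.167 °C.
site B: 267.4 K = -5.750 °C.
Spread: (-5.750) − (-12.167) = 6.417 °C.

6.42 K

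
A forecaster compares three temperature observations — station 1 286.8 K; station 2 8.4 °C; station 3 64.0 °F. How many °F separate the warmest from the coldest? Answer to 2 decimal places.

station 1: 286.8 K = 13.650 °C.
station 3: 64.0 °F = 17.778 °C.
Spread: 17.778 − 8.400 = 9.378 °C = 16.88 °F.

16.88 °F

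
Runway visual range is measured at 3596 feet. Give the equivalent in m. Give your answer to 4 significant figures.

1096 m

1 ft = 0.3048 m, so 3596 × 0.3048 = 1096 m.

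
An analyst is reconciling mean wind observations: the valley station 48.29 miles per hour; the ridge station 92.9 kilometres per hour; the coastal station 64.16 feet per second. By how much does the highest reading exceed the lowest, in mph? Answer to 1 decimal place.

14.0 mph

the ridge station: 92.9 km/h = 57.725 mph.
the coastal station: 64.16 ft/s = 43.745 mph.
Spread: 57.725 − 43.745 = 14.0 mph.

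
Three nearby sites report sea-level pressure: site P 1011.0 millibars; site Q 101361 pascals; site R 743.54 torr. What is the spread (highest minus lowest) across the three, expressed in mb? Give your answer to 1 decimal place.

site Q: 101361 Pa = 1013.610 mb.
site R: 743.54 mmHg = 991.305 mb.
Spread: 1013.610 − 991.305 = 22.3 mb.

22.3 mb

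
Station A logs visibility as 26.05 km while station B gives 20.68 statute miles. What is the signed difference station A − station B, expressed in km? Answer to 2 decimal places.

-7.23 km

station B: 20.68 SM = 33.2812 km.
Difference: 26.0500 − 33.2812 = -7.23 km.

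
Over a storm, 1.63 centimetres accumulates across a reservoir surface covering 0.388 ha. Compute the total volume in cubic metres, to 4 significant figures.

63.24 cubic metres

Depth: 1.63 cm × 10 = 16.3 mm.
Area: 0.388 ha = 3880 m².
1 mm over 1 m² is 1 L, so volume = 16.3 × 3880 = 63244 L = 63.24 m³.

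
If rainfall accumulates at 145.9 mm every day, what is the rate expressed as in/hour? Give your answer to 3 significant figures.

0.239 in/hour

145.9 mm/day × 0.0393701 in/mm × 0.0416667 day/hour = 0.239 in/hour.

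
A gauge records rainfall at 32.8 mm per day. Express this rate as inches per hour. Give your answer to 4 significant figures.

32.8 mm/day × 0.0393701 in/mm × 0.0416667 day/hour = 0.05381 in/hour.

0.05381 in/hour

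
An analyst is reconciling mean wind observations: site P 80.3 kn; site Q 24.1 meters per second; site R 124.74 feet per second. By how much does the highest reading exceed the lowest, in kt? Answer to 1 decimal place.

33.5 kt

site Q: 24.1 m/s = 46.847 kt.
site R: 124.74 ft/s = 73.906 kt.
Spread: 80.300 − 46.847 = 33.5 kt.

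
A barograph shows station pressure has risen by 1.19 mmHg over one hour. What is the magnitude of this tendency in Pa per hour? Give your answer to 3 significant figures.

1.19 mmHg / 1 h × 133.322 Pa/mmHg = 159 Pa/h.

159 Pa per hour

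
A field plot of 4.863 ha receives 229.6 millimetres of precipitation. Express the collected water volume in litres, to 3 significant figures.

Area: 4.863 ha = 48630 m².
1 mm over 1 m² is 1 L, so volume = 229.6 × 48630 = 11165448 L ≈ 11200000 L.

11200000 litres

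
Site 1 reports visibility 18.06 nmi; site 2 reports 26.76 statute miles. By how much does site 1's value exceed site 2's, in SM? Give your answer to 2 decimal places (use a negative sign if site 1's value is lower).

site 1: 18.06 nmi = 20.7831 SM.
Difference: 20.7831 − 26.7600 = -5.98 SM.

-5.98 SM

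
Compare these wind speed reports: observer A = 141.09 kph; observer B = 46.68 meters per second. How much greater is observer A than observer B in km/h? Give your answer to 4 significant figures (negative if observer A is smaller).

observer B: 46.68 m/s = 168.0480 km/h.
Difference: 141.0900 − 168.0480 = -26.96 km/h.

-26.96 km/h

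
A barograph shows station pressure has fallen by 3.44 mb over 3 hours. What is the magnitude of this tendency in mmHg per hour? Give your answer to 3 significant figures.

0.860 mmHg per hour

3.44 mb / 3 h × 0.750062 mmHg/mb = 0.860 mmHg/h.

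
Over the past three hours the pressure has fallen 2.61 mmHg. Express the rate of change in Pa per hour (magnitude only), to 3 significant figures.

116 Pa per hour

2.61 mmHg / 3 h × 133.322 Pa/mmHg = 116 Pa/h.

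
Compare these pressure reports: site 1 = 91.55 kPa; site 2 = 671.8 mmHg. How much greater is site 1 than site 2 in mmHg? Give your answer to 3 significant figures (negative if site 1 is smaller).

14.9 mmHg

site 1: 91.55 kPa = 686.681 mmHg.
Difference: 686.681 − 671.800 = 14.9 mmHg.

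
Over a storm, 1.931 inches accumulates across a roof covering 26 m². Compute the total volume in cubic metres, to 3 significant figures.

1.28 cubic metres

Depth: 1.931 in × 25.4 = 49.0474 mm.
1 mm over 1 m² is 1 L, so volume = 49.0474 × 26 = 1275.2324 L = 1.28 m³.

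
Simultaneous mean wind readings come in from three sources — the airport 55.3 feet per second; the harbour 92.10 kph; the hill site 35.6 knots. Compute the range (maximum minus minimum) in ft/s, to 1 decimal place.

the harbour: 92.10 km/h = 83.935 ft/s.
the hill site: 35.6 kt = 60.086 ft/s.
Spread: 83.935 − 55.300 = 28.6 ft/s.

28.6 ft/s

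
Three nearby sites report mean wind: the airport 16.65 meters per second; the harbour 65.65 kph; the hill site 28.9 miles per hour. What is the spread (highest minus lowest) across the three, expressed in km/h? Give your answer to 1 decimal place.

the airport: 16.65 m/s = 59.940 km/h.
the hill site: 28.9 mph = 46.510 km/h.
Spread: 65.650 − 46.510 = 19.1 km/h.

19.1 km/h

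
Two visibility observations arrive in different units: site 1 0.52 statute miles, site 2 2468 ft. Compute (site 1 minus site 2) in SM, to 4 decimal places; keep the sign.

site 2: 2468 ft = 0.467424 SM.
Difference: 0.520000 − 0.467424 = 0.0526 SM.

0.0526 SM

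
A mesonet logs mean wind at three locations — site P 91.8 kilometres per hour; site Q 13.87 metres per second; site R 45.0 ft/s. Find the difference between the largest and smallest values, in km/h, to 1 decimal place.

site Q: 13.87 m/s = 49.932 km/h.
site R: 45.0 ft/s = 49.378 km/h.
Spread: 91.800 − 49.378 = 42.4 km/h.

42.4 km/h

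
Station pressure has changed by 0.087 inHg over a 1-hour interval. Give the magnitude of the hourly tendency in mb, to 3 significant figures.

0.087 inHg / 1 h × 33.8639 mb/inHg = 2.95 mb/h.

2.95 mb per hour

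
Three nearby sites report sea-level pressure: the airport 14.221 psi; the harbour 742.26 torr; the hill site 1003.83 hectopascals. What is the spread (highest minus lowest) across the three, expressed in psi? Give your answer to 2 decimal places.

0.34 psi

the harbour: 742.26 mmHg = 14.3529 psi.
the hill site: 1003.83 hPa = 14.5593 psi.
Spread: 14.5593 − 14.2210 = 0.34 psi.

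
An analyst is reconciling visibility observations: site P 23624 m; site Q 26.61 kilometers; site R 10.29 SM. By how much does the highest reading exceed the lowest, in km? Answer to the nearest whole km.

site P: 23624 m = 23.62 km.
site R: 10.29 SM = 16.56 km.
Spread: 26.61 − 16.56 = 10 km.

10 km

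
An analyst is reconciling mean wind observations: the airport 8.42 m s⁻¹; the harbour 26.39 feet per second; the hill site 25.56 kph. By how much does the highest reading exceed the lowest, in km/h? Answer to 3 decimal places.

the airport: 8.42 m/s = 30.31200 km/h.
the harbour: 26.39 ft/s = 28.95722 km/h.
Spread: 30.31200 − 25.56000 = 4.752 km/h.

4.752 km/h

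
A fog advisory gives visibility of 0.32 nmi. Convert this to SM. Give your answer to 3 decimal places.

0.368 SM

1 nmi = 1.15078 SM, so 0.32 × 1.15078 = 0.368 SM.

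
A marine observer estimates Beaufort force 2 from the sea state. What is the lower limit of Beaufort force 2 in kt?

Beaufort 2 (light breeze) spans 4–6 knots.

4 kt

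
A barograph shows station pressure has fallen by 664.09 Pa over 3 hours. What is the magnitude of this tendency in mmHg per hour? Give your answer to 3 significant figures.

1.66 mmHg per hour

664.09 Pa / 3 h × 0.00750062 mmHg/Pa = 1.66 mmHg/h.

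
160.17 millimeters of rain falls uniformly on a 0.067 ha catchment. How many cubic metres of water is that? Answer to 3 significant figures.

Area: 0.067 ha = 670 m².
1 mm over 1 m² is 1 L, so volume = 160.17 × 670 = 107313.9 L = 107 m³.

107 cubic metres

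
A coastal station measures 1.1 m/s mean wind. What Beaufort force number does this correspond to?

Beaufort force 1

1.1 m/s lies in the Beaufort 1 band (light air, 0.3–1.5 m/s).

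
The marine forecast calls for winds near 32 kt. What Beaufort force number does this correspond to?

Beaufort force 7

32 kt lies in the Beaufort 7 band (near gale, 28–33 kt).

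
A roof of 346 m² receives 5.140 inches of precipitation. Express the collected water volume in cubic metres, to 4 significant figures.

Depth: 5.140 in × 25.4 = 130.556 mm.
1 mm over 1 m² is 1 L, so volume = 130.556 × 346 = 45172.376 L = 45.17 m³.

45.17 cubic metres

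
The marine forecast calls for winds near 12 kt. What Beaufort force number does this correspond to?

Beaufort force 4

12 kt lies in the Beaufort 4 band (moderate breeze, 11–16 kt).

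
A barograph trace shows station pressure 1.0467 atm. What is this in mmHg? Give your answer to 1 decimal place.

1 atm = 760 mmHg, so 1.0467 × 760 = 795.5 mmHg.

795.5 mmHg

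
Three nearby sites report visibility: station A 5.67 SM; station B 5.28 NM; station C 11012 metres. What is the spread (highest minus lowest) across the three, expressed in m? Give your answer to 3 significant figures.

1890 m

station A: 5.67 SM = 9124.98 m.
station B: 5.28 nmi = 9778.56 m.
Spread: 11012.00 − 9124.98 = 1890 m.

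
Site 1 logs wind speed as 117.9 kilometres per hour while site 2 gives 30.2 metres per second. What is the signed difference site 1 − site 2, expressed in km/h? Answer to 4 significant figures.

9.180 km/h

site 2: 30.2 m/s = 108.72000 km/h.
Difference: 117.90000 − 108.72000 = 9.180 km/h.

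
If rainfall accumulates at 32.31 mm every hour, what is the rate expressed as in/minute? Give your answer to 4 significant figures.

32.31 mm/hour × 0.0393701 in/mm × 0.0166667 hour/minute = 0.02120 in/minute.

0.02120 in/minute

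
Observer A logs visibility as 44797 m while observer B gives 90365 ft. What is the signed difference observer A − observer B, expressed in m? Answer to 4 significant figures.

observer B: 90365 ft = 27543.25 m.
Difference: 44797.00 − 27543.25 = 17250 m.

17250 m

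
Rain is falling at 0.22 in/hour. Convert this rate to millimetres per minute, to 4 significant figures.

0.09313 mm/minute

0.22 in/hour × 25.4 mm/in × 0.0166667 hour/minute = 0.09313 mm/minute.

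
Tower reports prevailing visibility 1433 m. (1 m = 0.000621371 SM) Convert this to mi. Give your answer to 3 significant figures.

0.890 SM

1 m = 0.000621371 SM, so 1433 × 0.000621371 = 0.890 SM.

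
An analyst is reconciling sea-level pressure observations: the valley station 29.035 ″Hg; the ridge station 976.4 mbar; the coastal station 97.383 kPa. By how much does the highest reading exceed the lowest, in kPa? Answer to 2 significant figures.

the valley station: 29.035 inHg = 98.3238 kPa.
the ridge station: 976.4 mb = 97.6400 kPa.
Spread: 98.3238 − 97.3830 = 0.94 kPa.

0.94 kPa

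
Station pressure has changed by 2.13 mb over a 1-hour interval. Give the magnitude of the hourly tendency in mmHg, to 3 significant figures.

1.60 mmHg per hour

2.13 mb / 1 h × 0.750062 mmHg/mb = 1.60 mmHg/h.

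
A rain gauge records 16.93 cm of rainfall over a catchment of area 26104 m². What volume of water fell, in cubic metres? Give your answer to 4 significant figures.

4419 cubic metres

Depth: 16.93 cm × 10 = 169.3 mm.
1 mm over 1 m² is 1 L, so volume = 169.3 × 26104 = 4419407.2 L = 4419 m³.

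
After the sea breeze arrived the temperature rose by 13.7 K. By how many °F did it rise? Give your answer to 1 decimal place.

A change of 1 °C equals a change of 1.8 °F: Δ°F = 13.7 × 1.8 = 24.7 °F.

24.7 °F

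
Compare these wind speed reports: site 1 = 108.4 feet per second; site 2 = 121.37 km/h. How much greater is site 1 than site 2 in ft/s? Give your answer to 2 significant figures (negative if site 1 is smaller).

site 2: 121.37 km/h = 110.610 ft/s.
Difference: 108.400 − 110.610 = -2.2 ft/s.

-2.2 ft/s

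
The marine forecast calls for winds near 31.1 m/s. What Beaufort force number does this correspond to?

31.1 m/s lies in the Beaufort 11 band (violent storm, 28.5–32.6 m/s).

Beaufort force 11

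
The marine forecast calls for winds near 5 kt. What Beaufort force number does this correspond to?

Beaufort force 2

5 kt lies in the Beaufort 2 band (light breeze, 4–6 kt).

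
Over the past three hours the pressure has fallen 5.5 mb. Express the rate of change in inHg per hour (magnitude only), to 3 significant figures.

0.0541 inHg per hour

5.5 mb / 3 h × 0.02953 inHg/mb = 0.0541 inHg/h.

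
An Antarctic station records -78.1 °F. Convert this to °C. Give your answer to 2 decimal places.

°C = (°F − 32) × 5/9 = (-78.1 − 32) / 1.8 = -61.17 °C.

-61.17 °C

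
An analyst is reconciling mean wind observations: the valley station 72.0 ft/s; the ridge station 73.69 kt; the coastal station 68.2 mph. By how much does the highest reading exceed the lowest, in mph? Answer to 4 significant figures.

the valley station: 72.0 ft/s = 49.0909 mph.
the ridge station: 73.69 kt = 84.8009 mph.
Spread: 84.8009 − 49.0909 = 35.71 mph.

35.71 mph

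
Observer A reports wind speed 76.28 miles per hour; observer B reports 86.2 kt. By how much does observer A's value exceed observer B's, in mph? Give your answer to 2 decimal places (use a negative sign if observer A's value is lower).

observer B: 86.2 kt = 99.1972 mph.
Difference: 76.2800 − 99.1972 = -22.92 mph.

-22.92 mph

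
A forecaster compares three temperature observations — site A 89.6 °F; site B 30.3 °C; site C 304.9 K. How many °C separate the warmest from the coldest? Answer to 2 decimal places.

site A: 89.6 °F = 32.000 °C.
site C: 304.9 K = 31.750 °C.
Spread: 32.000 − 30.300 = 1.700 °C.

1.70 °C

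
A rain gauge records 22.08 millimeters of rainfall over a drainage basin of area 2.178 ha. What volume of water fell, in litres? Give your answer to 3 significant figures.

Area: 2.178 ha = 21780 m².
1 mm over 1 m² is 1 L, so volume = 22.08 × 21780 = 480902.4 L ≈ 481000 L.

481000 litres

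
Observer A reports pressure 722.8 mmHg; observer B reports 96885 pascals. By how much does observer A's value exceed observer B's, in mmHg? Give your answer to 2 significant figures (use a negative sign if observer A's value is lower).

-3.9 mmHg

observer B: 96885 Pa = 726.697 mmHg.
Difference: 722.800 − 726.697 = -3.9 mmHg.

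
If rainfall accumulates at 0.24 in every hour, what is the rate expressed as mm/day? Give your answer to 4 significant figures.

0.24 in/hour × 25.4 mm/in × 24 hour/day = 146.3 mm/day.

146.3 mm/day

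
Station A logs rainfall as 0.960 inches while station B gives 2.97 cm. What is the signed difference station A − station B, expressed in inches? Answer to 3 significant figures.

-0.209 in

station B: 2.97 cm = 1.16929 in.
Difference: 0.96000 − 1.16929 = -0.209 in.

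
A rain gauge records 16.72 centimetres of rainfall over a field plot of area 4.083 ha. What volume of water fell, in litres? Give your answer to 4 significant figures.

6827000 litres

Depth: 16.72 cm × 10 = 167.2 mm.
Area: 4.083 ha = 40830 m².
1 mm over 1 m² is 1 L, so volume = 167.2 × 40830 = 6826776 L ≈ 6827000 L.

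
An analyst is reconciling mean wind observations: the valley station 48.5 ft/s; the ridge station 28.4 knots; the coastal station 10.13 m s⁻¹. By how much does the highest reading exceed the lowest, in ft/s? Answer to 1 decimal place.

15.3 ft/s

the ridge station: 28.4 kt = 47.934 ft/s.
the coastal station: 10.13 m/s = 33.235 ft/s.
Spread: 48.500 − 33.235 = 15.3 ft/s.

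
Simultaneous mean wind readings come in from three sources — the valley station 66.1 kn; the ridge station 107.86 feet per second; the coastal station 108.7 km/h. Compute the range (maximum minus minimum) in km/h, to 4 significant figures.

13.72 km/h

the valley station: 66.1 kt = 122.4172 km/h.
the ridge station: 107.86 ft/s = 118.3526 km/h.
Spread: 122.4172 − 108.7000 = 13.72 km/h.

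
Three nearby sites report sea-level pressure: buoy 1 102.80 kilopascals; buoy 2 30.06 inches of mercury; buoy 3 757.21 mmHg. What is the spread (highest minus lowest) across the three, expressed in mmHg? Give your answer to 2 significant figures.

14 mmHg

buoy 1: 102.80 kPa = 771.06 mmHg.
buoy 2: 30.06 inHg = 763.52 mmHg.
Spread: 771.06 − 757.21 = 14 mmHg.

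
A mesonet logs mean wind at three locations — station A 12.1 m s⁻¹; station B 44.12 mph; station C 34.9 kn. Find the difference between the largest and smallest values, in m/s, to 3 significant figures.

7.62 m/s

station B: 44.12 mph = 19.7234 m/s.
station C: 34.9 kt = 17.9541 m/s.
Spread: 19.7234 − 12.1000 = 7.62 m/s.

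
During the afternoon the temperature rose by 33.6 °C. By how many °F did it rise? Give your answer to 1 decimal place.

Converting a difference, only the 9/5 scale factor applies: Δ°F = 33.6 × 1.8 = 60.5 °F.

60.5 °F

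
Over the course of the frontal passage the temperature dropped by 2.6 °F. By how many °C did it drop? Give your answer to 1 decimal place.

A change of 1 °C equals a change of 1.8 °F: Δ°C = 2.6 × 0.5556 = 1.4 °C.

1.4 °C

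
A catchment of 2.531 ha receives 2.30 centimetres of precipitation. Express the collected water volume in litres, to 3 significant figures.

Depth: 2.30 cm × 10 = 23 mm.
Area: 2.531 ha = 25310 m².
1 mm over 1 m² is 1 L, so volume = 23 × 25310 = 582130 L ≈ 582000 L.

582000 litres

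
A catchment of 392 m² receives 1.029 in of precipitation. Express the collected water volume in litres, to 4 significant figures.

10250 litres

Depth: 1.029 in × 25.4 = 26.1366 mm.
1 mm over 1 m² is 1 L, so volume = 26.1366 × 392 = 10245.547 L ≈ 10250 L.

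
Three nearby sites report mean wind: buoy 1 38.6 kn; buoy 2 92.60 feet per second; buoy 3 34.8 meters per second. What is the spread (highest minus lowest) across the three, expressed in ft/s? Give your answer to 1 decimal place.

49.0 ft/s

buoy 1: 38.6 kt = 65.149 ft/s.
buoy 3: 34.8 m/s = 114.173 ft/s.
Spread: 114.173 − 65.149 = 49.0 ft/s.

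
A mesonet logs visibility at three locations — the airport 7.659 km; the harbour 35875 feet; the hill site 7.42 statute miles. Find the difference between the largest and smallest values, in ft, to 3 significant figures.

the airport: 7.659 km = 25127.95 ft.
the hill site: 7.42 SM = 39177.60 ft.
Spread: 39177.60 − 25127.95 = 14000 ft.

14000 ft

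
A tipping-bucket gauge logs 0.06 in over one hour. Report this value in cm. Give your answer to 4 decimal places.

0.1524 cm

1 in = 2.54 cm, so 0.06 × 2.54 = 0.1524 cm.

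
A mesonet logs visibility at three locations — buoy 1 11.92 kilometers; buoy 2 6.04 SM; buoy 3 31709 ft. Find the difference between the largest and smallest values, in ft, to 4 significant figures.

7399 ft

buoy 1: 11.92 km = 39107.61 ft.
buoy 2: 6.04 SM = 31891.20 ft.
Spread: 39107.61 − 31709.00 = 7399 ft.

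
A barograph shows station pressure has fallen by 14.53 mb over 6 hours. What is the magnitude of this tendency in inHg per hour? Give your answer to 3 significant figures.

14.53 mb / 6 h × 0.02953 inHg/mb = 0.0715 inHg/h.

0.0715 inHg per hour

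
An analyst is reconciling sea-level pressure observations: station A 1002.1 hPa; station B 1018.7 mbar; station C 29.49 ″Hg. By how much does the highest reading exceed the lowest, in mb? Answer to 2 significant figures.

20 mb

station A: 1002.1 hPa = 1002.10 mb.
station C: 29.49 inHg = 998.65 mb.
Spread: 1018.70 − 998.65 = 20 mb.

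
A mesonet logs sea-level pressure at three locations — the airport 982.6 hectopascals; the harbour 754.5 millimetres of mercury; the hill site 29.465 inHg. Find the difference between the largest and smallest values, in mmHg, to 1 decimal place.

17.5 mmHg

the airport: 982.6 hPa = 737.011 mmHg.
the hill site: 29.465 inHg = 748.411 mmHg.
Spread: 754.500 − 737.011 = 17.5 mmHg.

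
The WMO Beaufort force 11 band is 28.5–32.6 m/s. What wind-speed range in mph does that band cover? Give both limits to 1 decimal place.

63.8 to 72.9 mph

28.5–32.6 m/s × 2.237 = 63.8–72.9 mph.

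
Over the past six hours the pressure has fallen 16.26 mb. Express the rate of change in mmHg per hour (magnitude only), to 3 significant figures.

2.03 mmHg per hour

16.26 mb / 6 h × 0.750062 mmHg/mb = 2.03 mmHg/h.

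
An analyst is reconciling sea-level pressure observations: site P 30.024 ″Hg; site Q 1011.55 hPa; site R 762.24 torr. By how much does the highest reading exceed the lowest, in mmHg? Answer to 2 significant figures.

3.9 mmHg

site P: 30.024 inHg = 762.610 mmHg.
site Q: 1011.55 hPa = 758.725 mmHg.
Spread: 762.610 − 758.725 = 3.9 mmHg.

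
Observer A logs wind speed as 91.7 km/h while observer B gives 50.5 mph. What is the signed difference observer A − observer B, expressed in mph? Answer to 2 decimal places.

observer A: 91.7 km/h = 56.9797 mph.
Difference: 56.9797 − 50.5000 = 6.48 mph.

6.48 mph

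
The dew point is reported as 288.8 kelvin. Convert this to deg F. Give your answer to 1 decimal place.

First to °C: 15.65 °C.
Then to °F: 60.2 °F.

60.2 °F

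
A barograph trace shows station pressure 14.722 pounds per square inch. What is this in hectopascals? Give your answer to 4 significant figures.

1015 hPa

1 psi = 68.9476 hPa, so 14.722 × 68.9476 = 1015 hPa.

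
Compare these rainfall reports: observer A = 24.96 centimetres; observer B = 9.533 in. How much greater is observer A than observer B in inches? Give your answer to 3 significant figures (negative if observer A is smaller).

0.294 in

observer A: 24.96 cm = 9.82677 in.
Difference: 9.82677 − 9.53300 = 0.294 in.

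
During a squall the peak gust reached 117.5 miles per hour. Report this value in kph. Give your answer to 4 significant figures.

189.1 km/h

1 mph = 1.60934 km/h, so 117.5 × 1.60934 = 189.1 km/h.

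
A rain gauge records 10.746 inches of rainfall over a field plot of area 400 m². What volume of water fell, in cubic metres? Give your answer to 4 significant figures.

109.2 cubic metres

Depth: 10.746 in × 25.4 = 272.9484 mm.
1 mm over 1 m² is 1 L, so volume = 272.9484 × 400 = 109179.36 L = 109.2 m³.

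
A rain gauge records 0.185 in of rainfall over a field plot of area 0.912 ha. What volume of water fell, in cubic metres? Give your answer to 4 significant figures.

42.85 cubic metres

Depth: 0.185 in × 25.4 = 4.699 mm.
Area: 0.912 ha = 9120 m².
1 mm over 1 m² is 1 L, so volume = 4.699 × 9120 = 42854.88 L = 42.85 m³.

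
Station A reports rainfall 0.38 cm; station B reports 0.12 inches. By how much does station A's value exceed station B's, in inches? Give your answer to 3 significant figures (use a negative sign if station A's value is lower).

station A: 0.38 cm = 0.149606 in.
Difference: 0.149606 − 0.120000 = 0.0296 in.

0.0296 in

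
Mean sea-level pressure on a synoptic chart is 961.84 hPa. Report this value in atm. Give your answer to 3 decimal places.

1 hPa = 0.000986923 atm, so 961.84 × 0.000986923 = 0.949 atm.

0.949 atm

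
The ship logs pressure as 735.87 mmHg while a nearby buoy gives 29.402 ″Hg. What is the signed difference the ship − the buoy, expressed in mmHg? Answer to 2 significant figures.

-11 mmHg

the buoy: 29.402 inHg = 746.81 mmHg.
Difference: 735.87 − 746.81 = -11 mmHg.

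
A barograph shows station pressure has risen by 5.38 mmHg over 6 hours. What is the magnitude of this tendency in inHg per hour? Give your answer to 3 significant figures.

5.38 mmHg / 6 h × 0.0393701 inHg/mmHg = 0.0353 inHg/h.

0.0353 inHg per hour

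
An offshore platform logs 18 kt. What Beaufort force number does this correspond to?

18 kt lies in the Beaufort 5 band (fresh breeze, 17–21 kt).

Beaufort force 5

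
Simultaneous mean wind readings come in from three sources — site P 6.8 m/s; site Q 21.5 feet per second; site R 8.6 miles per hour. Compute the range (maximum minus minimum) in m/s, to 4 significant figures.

site Q: 21.5 ft/s = 6.55320 m/s.
site R: 8.6 mph = 3.84454 m/s.
Spread: 6.80000 − 3.84454 = 2.955 m/s.

2.955 m/s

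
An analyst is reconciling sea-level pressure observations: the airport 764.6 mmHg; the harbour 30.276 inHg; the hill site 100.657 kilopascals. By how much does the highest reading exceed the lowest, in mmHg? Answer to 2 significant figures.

14 mmHg

the harbour: 30.276 inHg = 769.01 mmHg.
the hill site: 100.657 kPa = 754.99 mmHg.
Spread: 769.01 − 754.99 = 14 mmHg.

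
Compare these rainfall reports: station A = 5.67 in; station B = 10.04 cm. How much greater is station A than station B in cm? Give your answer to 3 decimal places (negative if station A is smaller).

4.362 cm

station A: 5.67 in = 14.40180 cm.
Difference: 14.40180 − 10.04000 = 4.362 cm.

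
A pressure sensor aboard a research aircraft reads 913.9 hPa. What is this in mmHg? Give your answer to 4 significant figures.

1 hPa = 0.750062 mmHg, so 913.9 × 0.750062 = 685.5 mmHg.

685.5 mmHg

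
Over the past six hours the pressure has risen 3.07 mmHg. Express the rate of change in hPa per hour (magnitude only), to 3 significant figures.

3.07 mmHg / 6 h × 1.33322 hPa/mmHg = 0.682 hPa/h.

0.682 hPa per hour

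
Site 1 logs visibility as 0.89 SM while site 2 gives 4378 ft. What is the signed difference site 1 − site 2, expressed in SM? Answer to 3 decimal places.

0.061 SM

site 2: 4378 ft = 0.82917 SM.
Difference: 0.89000 − 0.82917 = 0.061 SM.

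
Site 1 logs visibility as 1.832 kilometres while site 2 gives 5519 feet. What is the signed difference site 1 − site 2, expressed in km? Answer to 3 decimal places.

site 2: 5519 ft = 1.68219 km.
Difference: 1.83200 − 1.68219 = 0.150 km.

0.150 km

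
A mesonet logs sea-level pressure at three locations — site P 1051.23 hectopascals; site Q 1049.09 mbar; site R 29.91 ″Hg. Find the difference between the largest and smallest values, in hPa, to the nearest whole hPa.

38 hPa

site Q: 1049.09 mb = 1049.09 hPa.
site R: 29.91 inHg = 1012.87 hPa.
Spread: 1051.23 − 1012.87 = 38 hPa.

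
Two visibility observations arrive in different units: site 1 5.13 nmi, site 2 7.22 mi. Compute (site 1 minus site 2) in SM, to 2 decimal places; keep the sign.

site 1: 5.13 nmi = 5.9035 SM.
Difference: 5.9035 − 7.2200 = -1.32 SM.

-1.32 SM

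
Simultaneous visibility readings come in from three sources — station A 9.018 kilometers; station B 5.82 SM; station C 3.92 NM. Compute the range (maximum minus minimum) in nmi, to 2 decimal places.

station A: 9.018 km = 4.8693 nmi.
station B: 5.82 SM = 5.0574 nmi.
Spread: 5.0574 − 3.9200 = 1.14 nmi.

1.14 nmi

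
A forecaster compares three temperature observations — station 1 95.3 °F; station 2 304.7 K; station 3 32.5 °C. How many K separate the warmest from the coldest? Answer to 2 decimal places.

3.62 K

station 1: 95.3 °F = 35.167 °C.
station 2: 304.7 K = 31.550 °C.
Spread: 35.167 − 31.550 = 3.617 °C.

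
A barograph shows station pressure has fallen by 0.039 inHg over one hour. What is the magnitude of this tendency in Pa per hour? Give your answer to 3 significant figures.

0.039 inHg / 1 h × 3386.39 Pa/inHg = 132 Pa/h.

132 Pa per hour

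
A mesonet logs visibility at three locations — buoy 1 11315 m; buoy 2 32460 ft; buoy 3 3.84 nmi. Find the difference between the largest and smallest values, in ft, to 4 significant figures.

buoy 1: 11315 m = 37122.70 ft.
buoy 3: 3.84 nmi = 23332.28 ft.
Spread: 37122.70 − 23332.28 = 13790 ft.

13790 ft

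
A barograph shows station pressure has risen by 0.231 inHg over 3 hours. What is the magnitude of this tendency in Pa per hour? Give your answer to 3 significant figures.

261 Pa per hour

0.231 inHg / 3 h × 3386.39 Pa/inHg = 261 Pa/h.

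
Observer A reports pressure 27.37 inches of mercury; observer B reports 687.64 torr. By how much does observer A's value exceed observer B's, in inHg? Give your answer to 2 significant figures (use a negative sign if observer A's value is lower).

observer B: 687.64 mmHg = 27.0724 inHg.
Difference: 27.3700 − 27.0724 = 0.30 inHg.

0.30 inHg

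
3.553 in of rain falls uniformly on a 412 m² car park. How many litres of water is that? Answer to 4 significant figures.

37180 litres

Depth: 3.553 in × 25.4 = 90.2462 mm.
1 mm over 1 m² is 1 L, so volume = 90.2462 × 412 = 37181.434 L ≈ 37180 L.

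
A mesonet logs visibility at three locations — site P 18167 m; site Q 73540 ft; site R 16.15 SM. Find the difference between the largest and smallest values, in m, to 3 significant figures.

site Q: 73540 ft = 22414.99 m.
site R: 16.15 SM = 25990.91 m.
Spread: 25990.91 − 18167.00 = 7820 m.

7820 m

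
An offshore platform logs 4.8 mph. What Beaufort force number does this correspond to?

4.8 mph = 2.1 m/s, which is Beaufort 2 (light breeze, 1.6–3.3 m/s).

Beaufort force 2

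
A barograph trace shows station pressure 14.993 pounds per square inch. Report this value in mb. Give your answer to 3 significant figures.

1 psi = 68.9476 mb, so 14.993 × 68.9476 = 1030 mb.

1030 mb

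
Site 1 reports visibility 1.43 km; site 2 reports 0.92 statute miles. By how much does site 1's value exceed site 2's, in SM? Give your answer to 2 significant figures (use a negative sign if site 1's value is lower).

-0.031 SM

site 1: 1.43 km = 0.88856 SM.
Difference: 0.88856 − 0.92000 = -0.031 SM.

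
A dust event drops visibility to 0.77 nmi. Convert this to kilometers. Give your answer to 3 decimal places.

1 nmi = 1.852 km, so 0.77 × 1.852 = 1.426 km.

1.426 km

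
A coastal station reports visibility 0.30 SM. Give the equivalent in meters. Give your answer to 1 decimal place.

482.8 m

1 SM = 1609.34 m, so 0.30 × 1609.34 = 482.8 m.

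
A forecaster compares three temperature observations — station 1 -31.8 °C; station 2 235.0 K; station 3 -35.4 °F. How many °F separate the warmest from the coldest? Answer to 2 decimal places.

station 2: 235.0 K = -38.150 °C.
station 3: -35.4 °F = -37.444 °C.
Spread: (-31.800) − (-38.150) = 6.350 °C = 11.43 °F.

11.43 °F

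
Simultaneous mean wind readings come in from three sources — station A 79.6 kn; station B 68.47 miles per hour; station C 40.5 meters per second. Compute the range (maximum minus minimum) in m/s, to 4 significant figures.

station A: 79.6 kt = 40.9498 m/s.
station B: 68.47 mph = 30.6088 m/s.
Spread: 40.9498 − 30.6088 = 10.34 m/s.

10.34 m/s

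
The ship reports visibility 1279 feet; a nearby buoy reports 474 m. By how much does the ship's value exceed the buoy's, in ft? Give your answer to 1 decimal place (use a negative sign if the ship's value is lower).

-276.1 ft

the buoy: 474 m = 1555.118 ft.
Difference: 1279.000 − 1555.118 = -276.1 ft.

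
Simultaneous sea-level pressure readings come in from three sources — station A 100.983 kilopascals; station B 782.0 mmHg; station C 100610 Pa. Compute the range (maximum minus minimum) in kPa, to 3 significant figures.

3.65 kPa

station B: 782.0 mmHg = 104.2581 kPa.
station C: 100610 Pa = 100.6100 kPa.
Spread: 104.2581 − 100.6100 = 3.65 kPa.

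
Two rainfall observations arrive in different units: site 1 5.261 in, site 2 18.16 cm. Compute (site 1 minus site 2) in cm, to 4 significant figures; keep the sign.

site 1: 5.261 in = 13.36294 cm.
Difference: 13.36294 − 18.16000 = -4.797 cm.

-4.797 cm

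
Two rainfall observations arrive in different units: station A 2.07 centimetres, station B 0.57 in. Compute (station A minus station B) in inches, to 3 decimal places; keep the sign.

0.245 in

station A: 2.07 cm = 0.81496 in.
Difference: 0.81496 − 0.57000 = 0.245 in.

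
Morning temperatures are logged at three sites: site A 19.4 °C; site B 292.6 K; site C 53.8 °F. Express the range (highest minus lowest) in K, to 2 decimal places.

site B: 292.6 K = 19.450 °C.
site C: 53.8 °F = 12.111 °C.
Spread: 19.450 − 12.111 = 7.339 °C.

7.34 K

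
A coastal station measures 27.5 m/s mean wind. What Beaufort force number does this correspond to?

Beaufort force 10

27.5 m/s lies in the Beaufort 10 band (storm, 24.5–28.4 m/s).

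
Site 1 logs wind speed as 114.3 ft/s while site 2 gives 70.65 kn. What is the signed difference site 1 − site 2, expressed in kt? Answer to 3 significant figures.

-2.93 kt

site 1: 114.3 ft/s = 67.7209 kt.
Difference: 67.7209 − 70.6500 = -2.93 kt.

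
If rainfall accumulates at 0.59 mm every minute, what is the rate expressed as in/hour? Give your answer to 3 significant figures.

0.59 mm/minute × 0.0393701 in/mm × 60 minute/hour = 1.39 in/hour.

1.39 in/hour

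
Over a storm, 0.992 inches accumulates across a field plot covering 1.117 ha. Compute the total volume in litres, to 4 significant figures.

Depth: 0.992 in × 25.4 = 25.1968 mm.
Area: 1.117 ha = 11170 m².
1 mm over 1 m² is 1 L, so volume = 25.1968 × 11170 = 281448.26 L ≈ 281400 L.

281400 litres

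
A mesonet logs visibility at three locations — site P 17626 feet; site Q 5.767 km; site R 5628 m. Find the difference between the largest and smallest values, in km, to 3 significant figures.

site P: 17626 ft = 5.37240 km.
site R: 5628 m = 5.62800 km.
Spread: 5.76700 − 5.37240 = 0.395 km.

0.395 km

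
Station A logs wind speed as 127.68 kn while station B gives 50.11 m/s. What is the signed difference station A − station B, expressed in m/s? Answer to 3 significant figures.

station A: 127.68 kt = 65.684 m/s.
Difference: 65.684 − 50.110 = 15.6 m/s.

15.6 m/s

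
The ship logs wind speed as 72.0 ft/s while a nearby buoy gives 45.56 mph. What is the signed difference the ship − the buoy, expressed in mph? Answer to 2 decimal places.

3.53 mph

the ship: 72.0 ft/s = 49.0909 mph.
Difference: 49.0909 − 45.5600 = 3.53 mph.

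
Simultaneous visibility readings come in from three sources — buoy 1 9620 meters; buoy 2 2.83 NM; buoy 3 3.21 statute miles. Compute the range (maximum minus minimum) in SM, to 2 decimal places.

buoy 1: 9620 m = 5.9776 SM.
buoy 2: 2.83 nmi = 3.2567 SM.
Spread: 5.9776 − 3.2100 = 2.77 SM.

2.77 SM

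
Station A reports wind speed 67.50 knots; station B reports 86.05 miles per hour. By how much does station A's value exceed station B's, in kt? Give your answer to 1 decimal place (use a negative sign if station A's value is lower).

-7.3 kt

station B: 86.05 mph = 74.775 kt.
Difference: 67.500 − 74.775 = -7.3 kt.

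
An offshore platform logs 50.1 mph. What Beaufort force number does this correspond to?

Beaufort force 9

50.1 mph = 22.4 m/s, which is Beaufort 9 (strong gale, 20.8–24.4 m/s).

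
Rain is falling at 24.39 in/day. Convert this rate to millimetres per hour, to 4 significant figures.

25.81 mm/hour

24.39 in/day × 25.4 mm/in × 0.0416667 day/hour = 25.81 mm/hour.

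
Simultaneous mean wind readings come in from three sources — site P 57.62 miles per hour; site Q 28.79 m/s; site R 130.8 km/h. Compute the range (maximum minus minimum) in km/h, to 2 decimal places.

38.07 km/h

site P: 57.62 mph = 92.7304 km/h.
site Q: 28.79 m/s = 103.6440 km/h.
Spread: 130.8000 − 92.7304 = 38.07 km/h.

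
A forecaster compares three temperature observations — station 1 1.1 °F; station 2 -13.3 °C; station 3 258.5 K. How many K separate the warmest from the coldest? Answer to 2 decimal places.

station 1: 1.1 °F = -17.167 °C.
station 3: 258.5 K = -14.650 °C.
Spread: (-13.300) − (-17.167) = 3.867 °C.

3.87 K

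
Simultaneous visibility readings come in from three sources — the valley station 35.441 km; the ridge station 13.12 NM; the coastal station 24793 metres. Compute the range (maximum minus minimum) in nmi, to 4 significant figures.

the valley station: 35.441 km = 19.13661 nmi.
the coastal station: 24793 m = 13.38715 nmi.
Spread: 19.13661 − 13.12000 = 6.017 nmi.

6.017 nmi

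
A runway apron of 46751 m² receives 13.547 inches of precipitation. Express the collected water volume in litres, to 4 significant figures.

16090000 litres

Depth: 13.547 in × 25.4 = 344.0938 mm.
1 mm over 1 m² is 1 L, so volume = 344.0938 × 46751 = 16086729 L ≈ 16090000 L.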